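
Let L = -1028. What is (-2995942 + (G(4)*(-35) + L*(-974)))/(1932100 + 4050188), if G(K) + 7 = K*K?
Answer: -664995/1994096 ≈ -0.33348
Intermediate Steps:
G(K) = -7 + K² (G(K) = -7 + K*K = -7 + K²)
(-2995942 + (G(4)*(-35) + L*(-974)))/(1932100 + 4050188) = (-2995942 + ((-7 + 4²)*(-35) - 1028*(-974)))/(1932100 + 4050188) = (-2995942 + ((-7 + 16)*(-35) + 1001272))/5982288 = (-2995942 + (9*(-35) + 1001272))*(1/5982288) = (-2995942 + (-315 + 1001272))*(1/5982288) = (-2995942 + 1000957)*(1/5982288) = -1994985*1/5982288 = -664995/1994096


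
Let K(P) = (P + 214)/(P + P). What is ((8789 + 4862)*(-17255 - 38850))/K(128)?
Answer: -98033837440/171 ≈ -5.7330e+8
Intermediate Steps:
K(P) = (214 + P)/(2*P) (K(P) = (214 + P)/((2*P)) = (214 + P)*(1/(2*P)) = (214 + P)/(2*P))
((8789 + 4862)*(-17255 - 38850))/K(128) = ((8789 + 4862)*(-17255 - 38850))/(((½)*(214 + 128)/128)) = (13651*(-56105))/(((½)*(1/128)*342)) = -765889355/171/128 = -765889355*128/171 = -98033837440/171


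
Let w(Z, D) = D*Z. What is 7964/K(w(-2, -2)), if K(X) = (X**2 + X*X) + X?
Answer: 1991/9 ≈ 221.22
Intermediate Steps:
K(X) = X + 2*X**2 (K(X) = (X**2 + X**2) + X = 2*X**2 + X = X + 2*X**2)
7964/K(w(-2, -2)) = 7964/(((-2*(-2))*(1 + 2*(-2*(-2))))) = 7964/((4*(1 + 2*4))) = 7964/((4*(1 + 8))) = 7964/((4*9)) = 7964/36 = 7964*(1/36) = 1991/9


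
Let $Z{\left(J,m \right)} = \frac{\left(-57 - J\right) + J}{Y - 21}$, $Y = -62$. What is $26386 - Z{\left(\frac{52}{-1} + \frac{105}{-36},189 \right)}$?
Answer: $\frac{2189981}{83} \approx 26385.0$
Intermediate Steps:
$Z{\left(J,m \right)} = \frac{57}{83}$ ($Z{\left(J,m \right)} = \frac{\left(-57 - J\right) + J}{-62 - 21} = - \frac{57}{-83} = \left(-57\right) \left(- \frac{1}{83}\right) = \frac{57}{83}$)
$26386 - Z{\left(\frac{52}{-1} + \frac{105}{-36},189 \right)} = 26386 - \frac{57}{83} = \frac{2189981}{83}$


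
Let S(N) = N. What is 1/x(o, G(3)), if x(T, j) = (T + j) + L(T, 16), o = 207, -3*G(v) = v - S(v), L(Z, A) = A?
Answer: 1/223 ≈ 0.0044843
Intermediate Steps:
G(v) = 0 (G(v) = -(v - v)/3 = -⅓*0 = 0)
x(T, j) = 16 + T + j (x(T, j) = (T + j) + 16 = 16 + T + j)
1/x(o, G(3)) = 1/(16 + 207 + 0) = 1/223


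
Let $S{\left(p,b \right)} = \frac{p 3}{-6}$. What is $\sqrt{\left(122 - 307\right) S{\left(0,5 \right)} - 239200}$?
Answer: $20 i \sqrt{598} \approx 489.08 i$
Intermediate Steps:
$S{\left(p,b \right)} = - \frac{p}{2}$ ($S{\left(p,b \right)} = 3 p \left(- \frac{1}{6}\right) = - \frac{p}{2}$)
$\sqrt{\left(122 - 307\right) S{\left(0,5 \right)} - 239200} = \sqrt{\left(122 - 307\right) \left(\left(- \frac{1}{2}\right) 0\right) - 239200} = \sqrt{\left(-185\right) 0 - 239200} = \sqrt{0 - 239200} = \sqrt{-239200} = 20 i \sqrt{598}$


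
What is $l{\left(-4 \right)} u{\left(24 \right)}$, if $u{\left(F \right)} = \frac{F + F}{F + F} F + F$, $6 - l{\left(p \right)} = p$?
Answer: $480$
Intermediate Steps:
$l{\left(p \right)} = 6 - p$
$u{\left(F \right)} = 2 F$ ($u{\left(F \right)} = \frac{2 F}{2 F} F + F = 2 F \frac{1}{2 F} F + F = 1 F + F = F + F = 2 F$)
$l{\left(-4 \right)} u{\left(24 \right)} = \left(6 - -4\right) 2 \cdot 24 = \left(6 + 4\right) 48 = 10 \cdot 48 = 480$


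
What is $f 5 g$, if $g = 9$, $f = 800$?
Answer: $36000$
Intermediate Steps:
$f 5 g = 800 \cdot 5 \cdot 9 = 800 \cdot 45 = 36000$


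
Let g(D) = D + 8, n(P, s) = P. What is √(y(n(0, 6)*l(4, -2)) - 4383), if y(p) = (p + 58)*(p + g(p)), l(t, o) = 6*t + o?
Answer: I*√3919 ≈ 62.602*I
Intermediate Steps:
g(D) = 8 + D
l(t, o) = o + 6*t
y(p) = (8 + 2*p)*(58 + p) (y(p) = (p + 58)*(p + (8 + p)) = (58 + p)*(8 + 2*p) = (8 + 2*p)*(58 + p))
√(y(n(0, 6)*l(4, -2)) - 4383) = √((464 + 2*(0*(-2 + 6*4))² + 124*(0*(-2 + 6*4))) - 4383) = √((464 + 2*(0*(-2 + 24))² + 124*(0*(-2 + 24))) - 4383) = √((464 + 2*(0*22)² + 124*(0*22)) - 4383) = √((464 + 2*0² + 124*0) - 4383) = √((464 + 2*0 + 0) - 4383) = √((464 + 0 + 0) - 4383) = √(464 - 4383) = √(-3919) = I*√3919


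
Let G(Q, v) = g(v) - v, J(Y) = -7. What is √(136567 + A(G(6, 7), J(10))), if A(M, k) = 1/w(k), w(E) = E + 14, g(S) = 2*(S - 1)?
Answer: √6691790/7 ≈ 369.55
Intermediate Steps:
g(S) = -2 + 2*S (g(S) = 2*(-1 + S) = -2 + 2*S)
w(E) = 14 + E
G(Q, v) = -2 + v (G(Q, v) = (-2 + 2*v) - v = -2 + v)
A(M, k) = 1/(14 + k)
√(136567 + A(G(6, 7), J(10))) = √(136567 + 1/(14 - 7)) = √(136567 + 1/7) = √(136567 + ⅐) = √(955970/7) = √6691790/7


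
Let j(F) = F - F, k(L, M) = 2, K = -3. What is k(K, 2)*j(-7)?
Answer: 0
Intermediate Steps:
j(F) = 0
k(K, 2)*j(-7) = 2*0 = 0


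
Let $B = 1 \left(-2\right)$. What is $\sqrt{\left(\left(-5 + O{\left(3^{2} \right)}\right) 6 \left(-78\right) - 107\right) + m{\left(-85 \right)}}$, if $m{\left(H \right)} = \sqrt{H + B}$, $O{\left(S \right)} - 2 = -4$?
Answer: $\sqrt{3169 + i \sqrt{87}} \approx 56.294 + 0.08284 i$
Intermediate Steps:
$O{\left(S \right)} = -2$ ($O{\left(S \right)} = 2 - 4 = -2$)
$B = -2$
$m{\left(H \right)} = \sqrt{-2 + H}$ ($m{\left(H \right)} = \sqrt{H - 2} = \sqrt{-2 + H}$)
$\sqrt{\left(\left(-5 + O{\left(3^{2} \right)}\right) 6 \left(-78\right) - 107\right) + m{\left(-85 \right)}} = \sqrt{\left(\left(-5 - 2\right) 6 \left(-78\right) - 107\right) + \sqrt{-2 - 85}} = \sqrt{\left(\left(-7\right) 6 \left(-78\right) - 107\right) + \sqrt{-87}} = \sqrt{\left(\left(-42\right) \left(-78\right) - 107\right) + i \sqrt{87}} = \sqrt{\left(3276 - 107\right) + i \sqrt{87}} = \sqrt{3169 + i \sqrt{87}}$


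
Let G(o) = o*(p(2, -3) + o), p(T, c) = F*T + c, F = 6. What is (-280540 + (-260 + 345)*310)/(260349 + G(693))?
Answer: -16946/49789 ≈ -0.34036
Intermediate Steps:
p(T, c) = c + 6*T (p(T, c) = 6*T + c = c + 6*T)
G(o) = o*(9 + o) (G(o) = o*((-3 + 6*2) + o) = o*((-3 + 12) + o) = o*(9 + o))
(-280540 + (-260 + 345)*310)/(260349 + G(693)) = (-280540 + (-260 + 345)*310)/(260349 + 693*(9 + 693)) = (-280540 + 85*310)/(260349 + 693*702) = (-280540 + 26350)/(260349 + 486486) = -254190/746835 = -254190*1/746835 = -16946/49789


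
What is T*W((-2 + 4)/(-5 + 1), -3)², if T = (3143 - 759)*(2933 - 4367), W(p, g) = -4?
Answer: -54698496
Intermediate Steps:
T = -3418656 (T = 2384*(-1434) = -3418656)
T*W((-2 + 4)/(-5 + 1), -3)² = -3418656*(-4)² = -3418656*16 = -54698496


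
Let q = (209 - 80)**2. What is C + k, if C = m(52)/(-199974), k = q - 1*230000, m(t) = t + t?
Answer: -21333126385/99987 ≈ -2.1336e+5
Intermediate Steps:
m(t) = 2*t
q = 16641 (q = 129**2 = 16641)
k = -213359 (k = 16641 - 1*230000 = 16641 - 230000 = -213359)
C = -52/99987 (C = (2*52)/(-199974) = 104*(-1/199974) = -52/99987 ≈ -0.00052007)
C + k = -52/99987 - 213359 = -21333126385/99987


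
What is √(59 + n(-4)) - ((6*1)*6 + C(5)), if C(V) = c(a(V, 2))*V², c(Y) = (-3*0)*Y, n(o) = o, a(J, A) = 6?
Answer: -36 + √55 ≈ -28.584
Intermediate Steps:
c(Y) = 0 (c(Y) = 0*Y = 0)
C(V) = 0 (C(V) = 0*V² = 0)
√(59 + n(-4)) - ((6*1)*6 + C(5)) = √(59 - 4) - ((6*1)*6 + 0) = √55 - (6*6 + 0) = √55 - (36 + 0) = √55 - 1*36 = √55 - 36 = -36 + √55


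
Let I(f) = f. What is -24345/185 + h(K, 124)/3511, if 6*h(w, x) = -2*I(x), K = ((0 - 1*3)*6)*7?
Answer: -51289765/389721 ≈ -131.61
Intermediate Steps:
K = -126 (K = ((0 - 3)*6)*7 = -3*6*7 = -18*7 = -126)
h(w, x) = -x/3 (h(w, x) = (-2*x)/6 = -x/3)
-24345/185 + h(K, 124)/3511 = -24345/185 - ⅓*124/3511 = -24345*1/185 - 124/3*1/3511 = -4869/37 - 124/10533 = -51289765/389721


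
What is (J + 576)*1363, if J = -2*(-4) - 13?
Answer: 778273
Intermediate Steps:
J = -5 (J = 8 - 13 = -5)
(J + 576)*1363 = (-5 + 576)*1363 = 571*1363 = 778273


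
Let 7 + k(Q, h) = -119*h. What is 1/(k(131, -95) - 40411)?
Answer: -1/29113 ≈ -3.4349e-5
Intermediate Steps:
k(Q, h) = -7 - 119*h
1/(k(131, -95) - 40411) = 1/((-7 - 119*(-95)) - 40411) = 1/((-7 + 11305) - 40411) = 1/(11298 - 40411) = 1/(-29113) = -1/29113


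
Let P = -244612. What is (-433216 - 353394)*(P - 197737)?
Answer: 347956146890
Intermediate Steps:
(-433216 - 353394)*(P - 197737) = (-433216 - 353394)*(-244612 - 197737) = -786610*(-442349) = 347956146890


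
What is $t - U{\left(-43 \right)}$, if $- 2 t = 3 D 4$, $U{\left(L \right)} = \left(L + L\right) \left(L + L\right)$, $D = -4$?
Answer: $-7372$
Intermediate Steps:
$U{\left(L \right)} = 4 L^{2}$ ($U{\left(L \right)} = 2 L 2 L = 4 L^{2}$)
$t = 24$ ($t = - \frac{3 \left(-4\right) 4}{2} = - \frac{\left(-12\right) 4}{2} = \left(- \frac{1}{2}\right) \left(-48\right) = 24$)
$t - U{\left(-43 \right)} = 24 - 4 \left(-43\right)^{2} = 24 - 4 \cdot 1849 = 24 - 7396 = -7372$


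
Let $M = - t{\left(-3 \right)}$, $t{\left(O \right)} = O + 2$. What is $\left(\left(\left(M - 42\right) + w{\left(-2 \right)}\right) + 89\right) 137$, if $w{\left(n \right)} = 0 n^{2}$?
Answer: $6576$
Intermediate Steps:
$t{\left(O \right)} = 2 + O$
$w{\left(n \right)} = 0$
$M = 1$ ($M = - (2 - 3) = \left(-1\right) \left(-1\right) = 1$)
$\left(\left(\left(M - 42\right) + w{\left(-2 \right)}\right) + 89\right) 137 = \left(\left(\left(1 - 42\right) + 0\right) + 89\right) 137 = \left(\left(-41 + 0\right) + 89\right) 137 = \left(-41 + 89\right) 137 = 48 \cdot 137 = 6576$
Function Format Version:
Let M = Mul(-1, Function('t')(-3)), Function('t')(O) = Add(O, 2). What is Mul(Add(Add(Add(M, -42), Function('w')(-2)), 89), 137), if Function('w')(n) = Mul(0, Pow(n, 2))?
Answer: 6576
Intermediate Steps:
Function('t')(O) = Add(2, O)
Function('w')(n) = 0
M = 1 (M = Mul(-1, Add(2, -3)) = Mul(-1, -1) = 1)
Mul(Add(Add(Add(M, -42), Function('w')(-2)), 89), 137) = Mul(Add(Add(Add(1, -42), 0), 89), 137) = Mul(Add(Add(-41, 0), 89), 137) = Mul(Add(-41, 89), 137) = Mul(48, 137) = 6576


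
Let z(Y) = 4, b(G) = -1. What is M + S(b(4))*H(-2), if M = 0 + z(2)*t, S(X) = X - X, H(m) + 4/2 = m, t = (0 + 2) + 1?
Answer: 12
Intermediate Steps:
t = 3 (t = 2 + 1 = 3)
H(m) = -2 + m
S(X) = 0
M = 12 (M = 0 + 4*3 = 0 + 12 = 12)
M + S(b(4))*H(-2) = 12 + 0*(-2 - 2) = 12 + 0*(-4) = 12 + 0 = 12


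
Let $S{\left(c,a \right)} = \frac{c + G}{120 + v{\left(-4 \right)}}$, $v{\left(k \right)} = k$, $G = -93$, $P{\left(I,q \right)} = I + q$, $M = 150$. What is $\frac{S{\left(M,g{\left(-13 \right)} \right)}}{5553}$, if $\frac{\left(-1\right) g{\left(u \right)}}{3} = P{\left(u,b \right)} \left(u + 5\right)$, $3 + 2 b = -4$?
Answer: $\frac{19}{214716} \approx 8.8489 \cdot 10^{-5}$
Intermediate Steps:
$b = - \frac{7}{2}$ ($b = - \frac{3}{2} + \frac{1}{2} \left(-4\right) = - \frac{3}{2} - 2 = - \frac{7}{2} \approx -3.5$)
$g{\left(u \right)} = - 3 \left(5 + u\right) \left(- \frac{7}{2} + u\right)$ ($g{\left(u \right)} = - 3 \left(u - \frac{7}{2}\right) \left(u + 5\right) = - 3 \left(- \frac{7}{2} + u\right) \left(5 + u\right) = - 3 \left(5 + u\right) \left(- \frac{7}{2} + u\right)$)
$S{\left(c,a \right)} = - \frac{93}{116} + \frac{c}{116}$ ($S{\left(c,a \right)} = \frac{c - 93}{120 - 4} = \frac{-93 + c}{116} = \left(-93 + c\right) \frac{1}{116} = - \frac{93}{116} + \frac{c}{116}$)
$\frac{S{\left(M,g{\left(-13 \right)} \right)}}{5553} = \frac{- \frac{93}{116} + \frac{1}{116} \cdot 150}{5553} = \left(- \frac{93}{116} + \frac{75}{58}\right) \frac{1}{5553} = \frac{57}{116} \cdot \frac{1}{5553} = \frac{19}{214716}$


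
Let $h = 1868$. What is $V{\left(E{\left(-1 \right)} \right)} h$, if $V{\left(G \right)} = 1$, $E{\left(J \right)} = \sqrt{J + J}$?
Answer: $1868$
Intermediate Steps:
$E{\left(J \right)} = \sqrt{2} \sqrt{J}$ ($E{\left(J \right)} = \sqrt{2 J} = \sqrt{2} \sqrt{J}$)
$V{\left(E{\left(-1 \right)} \right)} h = 1 \cdot 1868 = 1868$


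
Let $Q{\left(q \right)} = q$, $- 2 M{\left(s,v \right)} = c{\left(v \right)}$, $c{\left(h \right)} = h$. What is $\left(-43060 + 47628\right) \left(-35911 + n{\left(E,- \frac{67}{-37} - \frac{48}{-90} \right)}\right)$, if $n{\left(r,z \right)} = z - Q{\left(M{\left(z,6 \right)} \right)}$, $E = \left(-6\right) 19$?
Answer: $- \frac{91029454952}{555} \approx -1.6402 \cdot 10^{8}$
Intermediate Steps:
$M{\left(s,v \right)} = - \frac{v}{2}$
$E = -114$
$n{\left(r,z \right)} = 3 + z$ ($n{\left(r,z \right)} = z - \left(- \frac{1}{2}\right) 6 = z - -3 = z + 3 = 3 + z$)
$\left(-43060 + 47628\right) \left(-35911 + n{\left(E,- \frac{67}{-37} - \frac{48}{-90} \right)}\right) = \left(-43060 + 47628\right) \left(-35911 + \left(3 - \left(- \frac{67}{37} - \frac{8}{15}\right)\right)\right) = 4568 \left(-35911 + \left(3 - - \frac{1301}{555}\right)\right) = 4568 \left(-35911 + \left(3 + \left(\frac{67}{37} + \frac{8}{15}\right)\right)\right) = 4568 \left(-35911 + \left(3 + \frac{1301}{555}\right)\right) = 4568 \left(-35911 + \frac{2966}{555}\right) = 4568 \left(- \frac{19927639}{555}\right) = - \frac{91029454952}{555}$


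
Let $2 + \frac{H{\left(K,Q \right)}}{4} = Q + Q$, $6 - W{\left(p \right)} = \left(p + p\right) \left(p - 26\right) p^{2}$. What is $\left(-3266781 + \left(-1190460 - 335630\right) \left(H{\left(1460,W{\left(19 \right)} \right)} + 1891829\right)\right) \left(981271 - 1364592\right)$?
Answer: $1556099333273716231$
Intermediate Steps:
$W{\left(p \right)} = 6 - 2 p^{3} \left(-26 + p\right)$ ($W{\left(p \right)} = 6 - \left(p + p\right) \left(p - 26\right) p^{2} = 6 - 2 p \left(-26 + p\right) p^{2} = 6 - 2 p^{3} \left(-26 + p\right)$)
$H{\left(K,Q \right)} = -8 + 8 Q$ ($H{\left(K,Q \right)} = -8 + 4 \left(Q + Q\right) = -8 + 4 \cdot 2 Q = -8 + 8 Q$)
$\left(-3266781 + \left(-1190460 - 335630\right) \left(H{\left(1460,W{\left(19 \right)} \right)} + 1891829\right)\right) \left(981271 - 1364592\right) = \left(-3266781 + \left(-1190460 - 335630\right) \left(\left(-8 + 8 \left(6 - 2 \cdot 19^{4} + 52 \cdot 19^{3}\right)\right) + 1891829\right)\right) \left(981271 - 1364592\right) = \left(-3266781 - 1526090 \left(\left(-8 + 8 \left(6 - 260642 + 52 \cdot 6859\right)\right) + 1891829\right)\right) \left(-383321\right) = \left(-3266781 - 1526090 \left(\left(-8 + 8 \left(6 - 260642 + 356668\right)\right) + 1891829\right)\right) \left(-383321\right) = \left(-3266781 - 1526090 \left(\left(-8 + 8 \cdot 96032\right) + 1891829\right)\right) \left(-383321\right) = \left(-3266781 - 1526090 \left(\left(-8 + 768256\right) + 1891829\right)\right) \left(-383321\right) = \left(-3266781 - 1526090 \left(768248 + 1891829\right)\right) \left(-383321\right) = \left(-3266781 - 4059516908930\right) \left(-383321\right) = \left(-4059520175711\right) \left(-383321\right) = 1556099333273716231$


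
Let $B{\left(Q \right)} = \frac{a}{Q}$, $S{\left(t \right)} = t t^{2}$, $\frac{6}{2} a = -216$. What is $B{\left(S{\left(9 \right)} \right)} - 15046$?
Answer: $- \frac{1218734}{81} \approx -15046.0$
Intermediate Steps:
$a = -72$ ($a = \frac{1}{3} \left(-216\right) = -72$)
$S{\left(t \right)} = t^{3}$
$B{\left(Q \right)} = - \frac{72}{Q}$
$B{\left(S{\left(9 \right)} \right)} - 15046 = - \frac{72}{9^{3}} - 15046 = - \frac{72}{729} - 15046 = \left(-72\right) \frac{1}{729} - 15046 = - \frac{8}{81} - 15046 = - \frac{1218734}{81}$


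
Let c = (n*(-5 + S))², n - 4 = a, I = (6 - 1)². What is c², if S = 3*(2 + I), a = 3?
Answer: 80102584576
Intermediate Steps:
I = 25 (I = 5² = 25)
n = 7 (n = 4 + 3 = 7)
S = 81 (S = 3*(2 + 25) = 3*27 = 81)
c = 283024 (c = (7*(-5 + 81))² = (7*76)² = 532² = 283024)
c² = 283024² = 80102584576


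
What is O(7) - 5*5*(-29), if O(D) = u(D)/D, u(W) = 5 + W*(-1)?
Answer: 5073/7 ≈ 724.71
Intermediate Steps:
u(W) = 5 - W
O(D) = (5 - D)/D
O(7) - 5*5*(-29) = (5 - 1*7)/7 - 5*5*(-29) = (5 - 7)/7 - 25*(-29) = (⅐)*(-2) + 725 = -2/7 + 725 = 5073/7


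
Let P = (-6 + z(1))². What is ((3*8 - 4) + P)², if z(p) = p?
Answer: 2025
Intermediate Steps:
P = 25 (P = (-6 + 1)² = (-5)² = 25)
((3*8 - 4) + P)² = ((3*8 - 4) + 25)² = ((24 - 4) + 25)² = (20 + 25)² = 45² = 2025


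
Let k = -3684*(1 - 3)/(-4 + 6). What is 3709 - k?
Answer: 25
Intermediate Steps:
k = 3684 (k = -(-7368)/2 = -3684*(-1) = 3684)
3709 - k = 3709 - 1*3684 = 3709 - 3684 = 25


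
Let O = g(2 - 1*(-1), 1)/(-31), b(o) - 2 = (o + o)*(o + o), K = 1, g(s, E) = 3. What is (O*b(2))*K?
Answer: -54/31 ≈ -1.7419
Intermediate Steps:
b(o) = 2 + 4*o² (b(o) = 2 + (o + o)*(o + o) = 2 + (2*o)*(2*o) = 2 + 4*o²)
O = -3/31 (O = 3/(-31) = 3*(-1/31) = -3/31 ≈ -0.096774)
(O*b(2))*K = -3*(2 + 4*2²)/31*1 = -3*(2 + 4*4)/31*1 = -3*(2 + 16)/31*1 = -3/31*18*1 = -54/31*1 = -54/31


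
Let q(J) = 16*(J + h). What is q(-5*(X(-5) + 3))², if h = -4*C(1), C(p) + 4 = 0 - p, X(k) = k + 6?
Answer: 0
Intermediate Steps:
X(k) = 6 + k
C(p) = -4 - p (C(p) = -4 + (0 - p) = -4 - p)
h = 20 (h = -4*(-4 - 1*1) = -4*(-4 - 1) = -4*(-5) = 20)
q(J) = 320 + 16*J (q(J) = 16*(J + 20) = 16*(20 + J) = 320 + 16*J)
q(-5*(X(-5) + 3))² = (320 + 16*(-5*((6 - 5) + 3)))² = (320 + 16*(-5*(1 + 3)))² = (320 + 16*(-5*4))² = (320 + 16*(-20))² = (320 - 320)² = 0² = 0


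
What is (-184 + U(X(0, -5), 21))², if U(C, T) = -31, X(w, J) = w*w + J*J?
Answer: 46225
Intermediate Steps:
X(w, J) = J² + w² (X(w, J) = w² + J² = J² + w²)
(-184 + U(X(0, -5), 21))² = (-184 - 31)² = (-215)² = 46225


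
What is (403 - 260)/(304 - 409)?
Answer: -143/105 ≈ -1.3619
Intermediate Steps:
(403 - 260)/(304 - 409) = 143/(-105) = 143*(-1/105) = -143/105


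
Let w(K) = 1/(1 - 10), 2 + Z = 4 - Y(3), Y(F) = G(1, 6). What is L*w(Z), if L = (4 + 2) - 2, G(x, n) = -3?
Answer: -4/9 ≈ -0.44444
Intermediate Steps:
Y(F) = -3
Z = 5 (Z = -2 + (4 - 1*(-3)) = -2 + (4 + 3) = -2 + 7 = 5)
w(K) = -⅑ (w(K) = 1/(-9) = -⅑)
L = 4 (L = 6 - 2 = 4)
L*w(Z) = 4*(-⅑) = -4/9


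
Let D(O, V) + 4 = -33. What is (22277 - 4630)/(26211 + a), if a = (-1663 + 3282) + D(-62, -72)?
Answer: 17647/27793 ≈ 0.63494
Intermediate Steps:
D(O, V) = -37 (D(O, V) = -4 - 33 = -37)
a = 1582 (a = (-1663 + 3282) - 37 = 1619 - 37 = 1582)
(22277 - 4630)/(26211 + a) = (22277 - 4630)/(26211 + 1582) = 17647/27793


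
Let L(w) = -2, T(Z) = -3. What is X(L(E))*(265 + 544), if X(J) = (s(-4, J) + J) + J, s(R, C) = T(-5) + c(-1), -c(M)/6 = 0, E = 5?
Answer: -5663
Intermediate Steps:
c(M) = 0 (c(M) = -6*0 = 0)
s(R, C) = -3 (s(R, C) = -3 + 0 = -3)
X(J) = -3 + 2*J (X(J) = (-3 + J) + J = -3 + 2*J)
X(L(E))*(265 + 544) = (-3 + 2*(-2))*(265 + 544) = (-3 - 4)*809 = -7*809 = -5663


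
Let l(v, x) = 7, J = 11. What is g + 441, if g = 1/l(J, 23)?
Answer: 3088/7 ≈ 441.14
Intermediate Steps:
g = ⅐ (g = 1/7 = ⅐ ≈ 0.14286)
g + 441 = ⅐ + 441 = 3088/7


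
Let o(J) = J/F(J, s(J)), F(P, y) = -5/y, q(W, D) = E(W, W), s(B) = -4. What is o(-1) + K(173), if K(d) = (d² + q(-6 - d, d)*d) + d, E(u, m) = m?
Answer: -4329/5 ≈ -865.80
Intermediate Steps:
q(W, D) = W
K(d) = d + d² + d*(-6 - d) (K(d) = (d² + (-6 - d)*d) + d = (d² + d*(-6 - d)) + d = d + d² + d*(-6 - d))
o(J) = 4*J/5 (o(J) = J/((-5/(-4))) = J/((-5*(-¼))) = J/(5/4) = J*(⅘) = 4*J/5)
o(-1) + K(173) = (⅘)*(-1) - 5*173 = -⅘ - 865 = -4329/5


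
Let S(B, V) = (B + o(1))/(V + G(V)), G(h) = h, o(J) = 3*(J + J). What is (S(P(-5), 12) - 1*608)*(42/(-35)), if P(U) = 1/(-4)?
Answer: 11669/16 ≈ 729.31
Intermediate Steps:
o(J) = 6*J (o(J) = 3*(2*J) = 6*J)
P(U) = -1/4
S(B, V) = (6 + B)/(2*V) (S(B, V) = (B + 6*1)/(V + V) = (B + 6)/((2*V)) = (6 + B)*(1/(2*V)) = (6 + B)/(2*V))
(S(P(-5), 12) - 1*608)*(42/(-35)) = ((1/2)*(6 - 1/4)/12 - 1*608)*(42/(-35)) = ((1/2)*(1/12)*(23/4) - 608)*(42*(-1/35)) = (23/96 - 608)*(-6/5) = -58345/96*(-6/5) = 11669/16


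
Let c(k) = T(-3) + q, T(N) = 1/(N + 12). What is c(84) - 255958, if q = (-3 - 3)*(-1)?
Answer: -2303567/9 ≈ -2.5595e+5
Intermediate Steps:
T(N) = 1/(12 + N)
q = 6 (q = -6*(-1) = 6)
c(k) = 55/9 (c(k) = 1/(12 - 3) + 6 = 1/9 + 6 = 55/9)
c(84) - 255958 = 55/9 - 255958 = -2303567/9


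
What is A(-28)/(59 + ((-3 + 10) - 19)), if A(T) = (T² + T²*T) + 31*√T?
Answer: -21168/47 + 62*I*√7/47 ≈ -450.38 + 3.4901*I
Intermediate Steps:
A(T) = T² + T³ + 31*√T (A(T) = (T² + T³) + 31*√T = T² + T³ + 31*√T)
A(-28)/(59 + ((-3 + 10) - 19)) = ((-28)² + (-28)³ + 31*√(-28))/(59 + ((-3 + 10) - 19)) = (784 - 21952 + 31*(2*I*√7))/(59 + (7 - 19)) = (784 - 21952 + 62*I*√7)/(59 - 12) = (-21168 + 62*I*√7)/47 = (-21168 + 62*I*√7)*(1/47) = -21168/47 + 62*I*√7/47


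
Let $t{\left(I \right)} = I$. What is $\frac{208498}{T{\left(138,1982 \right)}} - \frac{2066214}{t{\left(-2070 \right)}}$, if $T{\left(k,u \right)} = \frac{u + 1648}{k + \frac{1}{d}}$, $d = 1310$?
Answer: $\frac{488049414977}{54685950} \approx 8924.6$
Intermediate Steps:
$T{\left(k,u \right)} = \frac{1648 + u}{\frac{1}{1310} + k}$ ($T{\left(k,u \right)} = \frac{u + 1648}{k + \frac{1}{1310}} = \frac{1648 + u}{k + \frac{1}{1310}} = \frac{1648 + u}{\frac{1}{1310} + k}$)
$\frac{208498}{T{\left(138,1982 \right)}} - \frac{2066214}{t{\left(-2070 \right)}} = \frac{208498}{1310 \frac{1}{1 + 1310 \cdot 138} \left(1648 + 1982\right)} - \frac{2066214}{-2070} = \frac{208498}{1310 \frac{1}{1 + 180780} \cdot 3630} - - \frac{344369}{345} = \frac{208498}{1310 \cdot \frac{1}{180781} \cdot 3630} + \frac{344369}{345} = \frac{208498}{\frac{4755300}{180781}} + \frac{344369}{345} = 208498 \cdot \frac{180781}{4755300} + \frac{344369}{345} = \frac{18846238469}{2377650} + \frac{344369}{345} = \frac{488049414977}{54685950}$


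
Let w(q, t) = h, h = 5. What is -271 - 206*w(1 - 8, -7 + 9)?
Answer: -1301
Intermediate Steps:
w(q, t) = 5
-271 - 206*w(1 - 8, -7 + 9) = -271 - 206*5 = -271 - 1030 = -1301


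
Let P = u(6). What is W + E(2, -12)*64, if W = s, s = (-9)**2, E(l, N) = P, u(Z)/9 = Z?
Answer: 3537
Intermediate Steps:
u(Z) = 9*Z
P = 54 (P = 9*6 = 54)
E(l, N) = 54
s = 81
W = 81
W + E(2, -12)*64 = 81 + 54*64 = 81 + 3456 = 3537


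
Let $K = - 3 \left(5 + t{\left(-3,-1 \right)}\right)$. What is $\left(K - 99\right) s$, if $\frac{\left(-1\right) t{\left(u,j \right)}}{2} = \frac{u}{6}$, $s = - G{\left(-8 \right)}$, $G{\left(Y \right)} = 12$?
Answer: $1404$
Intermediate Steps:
$s = -12$ ($s = \left(-1\right) 12 = -12$)
$t{\left(u,j \right)} = - \frac{u}{3}$ ($t{\left(u,j \right)} = - 2 \frac{u}{6} = - \frac{u}{3}$)
$K = -18$ ($K = - 3 \left(5 - -1\right) = - 3 \left(5 + 1\right) = \left(-3\right) 6 = -18$)
$\left(K - 99\right) s = \left(-18 - 99\right) \left(-12\right) = \left(-117\right) \left(-12\right) = 1404$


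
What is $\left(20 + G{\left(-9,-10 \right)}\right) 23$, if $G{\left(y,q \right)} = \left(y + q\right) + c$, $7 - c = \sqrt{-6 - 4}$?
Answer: $184 - 23 i \sqrt{10} \approx 184.0 - 72.732 i$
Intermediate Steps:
$c = 7 - i \sqrt{10}$ ($c = 7 - \sqrt{-6 - 4} = 7 - \sqrt{-10} = 7 - i \sqrt{10} \approx 7.0 - 3.1623 i$)
$G{\left(y,q \right)} = 7 + q + y - i \sqrt{10}$ ($G{\left(y,q \right)} = \left(y + q\right) + \left(7 - i \sqrt{10}\right) = \left(q + y\right) + \left(7 - i \sqrt{10}\right) = 7 + q + y - i \sqrt{10}$)
$\left(20 + G{\left(-9,-10 \right)}\right) 23 = \left(20 - \left(12 + i \sqrt{10}\right)\right) 23 = \left(8 - i \sqrt{10}\right) 23 = 184 - 23 i \sqrt{10}$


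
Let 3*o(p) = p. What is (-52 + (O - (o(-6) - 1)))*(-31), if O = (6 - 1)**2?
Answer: 744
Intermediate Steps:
O = 25 (O = 5**2 = 25)
o(p) = p/3
(-52 + (O - (o(-6) - 1)))*(-31) = (-52 + (25 - ((1/3)*(-6) - 1)))*(-31) = (-52 + (25 - (-2 - 1)))*(-31) = (-52 + (25 - 1*(-3)))*(-31) = (-52 + (25 + 3))*(-31) = (-52 + 28)*(-31) = -24*(-31) = 744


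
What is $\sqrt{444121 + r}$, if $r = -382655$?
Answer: $\sqrt{61466} \approx 247.92$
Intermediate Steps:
$\sqrt{444121 + r} = \sqrt{444121 - 382655} = \sqrt{61466}$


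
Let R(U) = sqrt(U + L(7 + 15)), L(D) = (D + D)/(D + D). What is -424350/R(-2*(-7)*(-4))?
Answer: 84870*I*sqrt(55)/11 ≈ 57219.0*I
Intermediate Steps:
L(D) = 1 (L(D) = (2*D)/((2*D)) = (2*D)*(1/(2*D)) = 1)
R(U) = sqrt(1 + U) (R(U) = sqrt(U + 1) = sqrt(1 + U))
-424350/R(-2*(-7)*(-4)) = -424350/sqrt(1 - 2*(-7)*(-4)) = -424350/sqrt(1 + 14*(-4)) = -424350/sqrt(1 - 56) = -424350*(-I*sqrt(55)/55) = -(-84870)*I*sqrt(55)/11 = 84870*I*sqrt(55)/11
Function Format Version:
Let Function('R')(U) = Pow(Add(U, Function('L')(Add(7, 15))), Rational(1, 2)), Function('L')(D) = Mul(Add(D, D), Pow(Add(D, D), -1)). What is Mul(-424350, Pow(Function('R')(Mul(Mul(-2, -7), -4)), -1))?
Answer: Mul(Rational(84870, 11), I, Pow(55, Rational(1, 2))) ≈ Mul(57219., I)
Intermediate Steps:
Function('L')(D) = 1 (Function('L')(D) = Mul(Mul(2, D), Pow(Mul(2, D), -1)) = Mul(Mul(2, D), Mul(Rational(1, 2), Pow(D, -1))) = 1)
Function('R')(U) = Pow(Add(1, U), Rational(1, 2)) (Function('R')(U) = Pow(Add(U, 1), Rational(1, 2)) = Pow(Add(1, U), Rational(1, 2)))
Mul(-424350, Pow(Function('R')(Mul(Mul(-2, -7), -4)), -1)) = Mul(-424350, Pow(Pow(Add(1, Mul(Mul(-2, -7), -4)), Rational(1, 2)), -1)) = Mul(-424350, Pow(Pow(Add(1, Mul(14, -4)), Rational(1, 2)), -1)) = Mul(-424350, Pow(Pow(Add(1, -56), Rational(1, 2)), -1)) = Mul(-424350, Pow(Pow(-55, Rational(1, 2)), -1)) = Mul(-424350, Pow(Mul(I, Pow(55, Rational(1, 2))), -1)) = Mul(-424350, Mul(Rational(-1, 55), I, Pow(55, Rational(1, 2)))) = Mul(Rational(84870, 11), I, Pow(55, Rational(1, 2)))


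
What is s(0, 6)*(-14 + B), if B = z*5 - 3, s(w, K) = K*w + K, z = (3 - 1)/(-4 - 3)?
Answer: -774/7 ≈ -110.57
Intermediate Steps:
z = -2/7 (z = 2/(-7) = 2*(-⅐) = -2/7 ≈ -0.28571)
s(w, K) = K + K*w
B = -31/7 (B = -2/7*5 - 3 = -10/7 - 3 = -31/7 ≈ -4.4286)
s(0, 6)*(-14 + B) = (6*(1 + 0))*(-14 - 31/7) = (6*1)*(-129/7) = 6*(-129/7) = -774/7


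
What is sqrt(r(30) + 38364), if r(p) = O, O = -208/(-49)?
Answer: 2*sqrt(470011)/7 ≈ 195.88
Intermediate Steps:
O = 208/49 (O = -208*(-1/49) = 208/49 ≈ 4.2449)
r(p) = 208/49
sqrt(r(30) + 38364) = sqrt(208/49 + 38364) = sqrt(1880044/49) = 2*sqrt(470011)/7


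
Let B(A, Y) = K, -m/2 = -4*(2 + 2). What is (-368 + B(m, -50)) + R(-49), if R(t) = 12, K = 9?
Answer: -347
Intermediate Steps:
m = 32 (m = -(-8)*(2 + 2) = -(-8)*4 = -2*(-16) = 32)
B(A, Y) = 9
(-368 + B(m, -50)) + R(-49) = (-368 + 9) + 12 = -359 + 12 = -347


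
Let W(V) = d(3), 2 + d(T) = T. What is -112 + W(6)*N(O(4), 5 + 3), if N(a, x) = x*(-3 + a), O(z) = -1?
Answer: -144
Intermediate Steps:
d(T) = -2 + T
W(V) = 1 (W(V) = -2 + 3 = 1)
-112 + W(6)*N(O(4), 5 + 3) = -112 + 1*((5 + 3)*(-3 - 1)) = -112 + 1*(8*(-4)) = -112 + 1*(-32) = -112 - 32 = -144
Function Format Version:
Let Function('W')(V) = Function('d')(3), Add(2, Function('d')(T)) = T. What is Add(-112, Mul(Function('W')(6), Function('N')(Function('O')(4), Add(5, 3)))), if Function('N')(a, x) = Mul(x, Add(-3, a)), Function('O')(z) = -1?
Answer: -144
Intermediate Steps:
Function('d')(T) = Add(-2, T)
Function('W')(V) = 1 (Function('W')(V) = Add(-2, 3) = 1)
Add(-112, Mul(Function('W')(6), Function('N')(Function('O')(4), Add(5, 3)))) = Add(-112, Mul(1, Mul(Add(5, 3), Add(-3, -1)))) = Add(-112, Mul(1, Mul(8, -4))) = Add(-112, Mul(1, -32)) = Add(-112, -32) = -144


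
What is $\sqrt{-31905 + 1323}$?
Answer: $3 i \sqrt{3398} \approx 174.88 i$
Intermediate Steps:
$\sqrt{-31905 + 1323} = \sqrt{-30582} = 3 i \sqrt{3398}$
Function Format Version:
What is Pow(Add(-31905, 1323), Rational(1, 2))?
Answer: Mul(3, I, Pow(3398, Rational(1, 2))) ≈ Mul(174.88, I)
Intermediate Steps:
Pow(Add(-31905, 1323), Rational(1, 2)) = Pow(-30582, Rational(1, 2)) = Mul(3, I, Pow(3398, Rational(1, 2)))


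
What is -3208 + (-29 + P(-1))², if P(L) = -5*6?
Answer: 273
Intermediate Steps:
P(L) = -30
-3208 + (-29 + P(-1))² = -3208 + (-29 - 30)² = -3208 + (-59)² = -3208 + 3481 = 273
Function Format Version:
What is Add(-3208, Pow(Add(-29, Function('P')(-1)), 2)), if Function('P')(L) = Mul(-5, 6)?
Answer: 273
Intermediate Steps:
Function('P')(L) = -30
Add(-3208, Pow(Add(-29, Function('P')(-1)), 2)) = Add(-3208, Pow(Add(-29, -30), 2)) = Add(-3208, Pow(-59, 2)) = Add(-3208, 3481) = 273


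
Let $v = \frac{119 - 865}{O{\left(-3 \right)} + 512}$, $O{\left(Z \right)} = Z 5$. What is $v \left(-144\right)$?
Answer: $\frac{107424}{497} \approx 216.14$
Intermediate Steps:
$O{\left(Z \right)} = 5 Z$
$v = - \frac{746}{497}$ ($v = \frac{119 - 865}{5 \left(-3\right) + 512} = - \frac{746}{-15 + 512} = - \frac{746}{497} \approx -1.501$)
$v \left(-144\right) = \left(- \frac{746}{497}\right) \left(-144\right) = \frac{107424}{497}$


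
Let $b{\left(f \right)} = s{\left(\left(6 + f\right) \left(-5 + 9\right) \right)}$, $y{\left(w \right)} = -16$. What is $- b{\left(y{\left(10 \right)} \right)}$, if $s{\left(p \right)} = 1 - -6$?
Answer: $-7$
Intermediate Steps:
$s{\left(p \right)} = 7$ ($s{\left(p \right)} = 1 + 6 = 7$)
$b{\left(f \right)} = 7$
$- b{\left(y{\left(10 \right)} \right)} = \left(-1\right) 7 = -7$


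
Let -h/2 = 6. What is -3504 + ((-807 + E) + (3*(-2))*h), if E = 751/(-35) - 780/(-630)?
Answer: -447218/105 ≈ -4259.2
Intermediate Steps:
h = -12 (h = -2*6 = -12)
E = -2123/105 (E = 751*(-1/35) - 780*(-1/630) = -751/35 + 26/21 = -2123/105 ≈ -20.219)
-3504 + ((-807 + E) + (3*(-2))*h) = -3504 + ((-807 - 2123/105) + (3*(-2))*(-12)) = -3504 + (-86858/105 - 6*(-12)) = -3504 + (-86858/105 + 72) = -3504 - 79298/105 = -447218/105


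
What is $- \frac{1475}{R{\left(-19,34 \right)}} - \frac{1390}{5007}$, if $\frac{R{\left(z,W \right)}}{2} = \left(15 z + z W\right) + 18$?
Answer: $\frac{4847185}{9142782} \approx 0.53016$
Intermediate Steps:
$R{\left(z,W \right)} = 36 + 30 z + 2 W z$ ($R{\left(z,W \right)} = 2 \left(\left(15 z + z W\right) + 18\right) = 2 \left(\left(15 z + W z\right) + 18\right) = 2 \left(18 + 15 z + W z\right) = 36 + 30 z + 2 W z$)
$- \frac{1475}{R{\left(-19,34 \right)}} - \frac{1390}{5007} = - \frac{1475}{36 + 30 \left(-19\right) + 2 \cdot 34 \left(-19\right)} - \frac{1390}{5007} = - \frac{1475}{36 - 570 - 1292} - \frac{1390}{5007} = - \frac{1475}{-1826} - \frac{1390}{5007} = \left(-1475\right) \left(- \frac{1}{1826}\right) - \frac{1390}{5007} = \frac{1475}{1826} - \frac{1390}{5007} = \frac{4847185}{9142782}$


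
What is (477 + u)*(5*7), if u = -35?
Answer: 15470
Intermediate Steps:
(477 + u)*(5*7) = (477 - 35)*(5*7) = 442*35 = 15470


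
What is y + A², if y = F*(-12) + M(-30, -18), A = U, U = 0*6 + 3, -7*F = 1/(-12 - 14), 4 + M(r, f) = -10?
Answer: -461/91 ≈ -5.0659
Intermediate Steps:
M(r, f) = -14 (M(r, f) = -4 - 10 = -14)
F = 1/182 (F = -1/(7*(-12 - 14)) = -⅐/(-26) = -⅐*(-1/26) = 1/182 ≈ 0.0054945)
U = 3 (U = 0 + 3 = 3)
A = 3
y = -1280/91 (y = (1/182)*(-12) - 14 = -6/91 - 14 = -1280/91 ≈ -14.066)
y + A² = -1280/91 + 3² = -1280/91 + 9 = -461/91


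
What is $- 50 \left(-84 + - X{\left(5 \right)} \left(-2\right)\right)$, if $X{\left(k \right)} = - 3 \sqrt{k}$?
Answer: $4200 + 300 \sqrt{5} \approx 4870.8$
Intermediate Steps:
$- 50 \left(-84 + - X{\left(5 \right)} \left(-2\right)\right) = - 50 \left(-84 + - \left(-3\right) \sqrt{5} \left(-2\right)\right) = - 50 \left(-84 + 3 \sqrt{5} \left(-2\right)\right) = - 50 \left(-84 - 6 \sqrt{5}\right) = 4200 + 300 \sqrt{5}$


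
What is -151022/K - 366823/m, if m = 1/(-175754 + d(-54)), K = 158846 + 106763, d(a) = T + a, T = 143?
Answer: 17115302727061633/265609 ≈ 6.4438e+10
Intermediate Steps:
d(a) = 143 + a
K = 265609
m = -1/175665 (m = 1/(-175754 + (143 - 54)) = 1/(-175754 + 89) = 1/(-175665) = -1/175665 ≈ -5.6927e-6)
-151022/K - 366823/m = -151022/265609 - 366823/(-1/175665) = -151022*1/265609 - 366823*(-175665) = -151022/265609 + 64437962295 = 17115302727061633/265609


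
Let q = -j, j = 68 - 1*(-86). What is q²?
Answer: 23716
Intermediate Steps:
j = 154 (j = 68 + 86 = 154)
q = -154 (q = -1*154 = -154)
q² = (-154)² = 23716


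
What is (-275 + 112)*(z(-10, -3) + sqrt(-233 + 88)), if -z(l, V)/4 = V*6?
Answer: -11736 - 163*I*sqrt(145) ≈ -11736.0 - 1962.8*I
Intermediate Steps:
z(l, V) = -24*V (z(l, V) = -4*V*6 = -24*V)
(-275 + 112)*(z(-10, -3) + sqrt(-233 + 88)) = (-275 + 112)*(-24*(-3) + sqrt(-233 + 88)) = -163*(72 + sqrt(-145)) = -163*(72 + I*sqrt(145)) = -11736 - 163*I*sqrt(145)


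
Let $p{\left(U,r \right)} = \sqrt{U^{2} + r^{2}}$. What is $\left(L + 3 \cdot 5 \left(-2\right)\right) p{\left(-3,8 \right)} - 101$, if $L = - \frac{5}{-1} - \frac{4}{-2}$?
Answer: $-101 - 23 \sqrt{73} \approx -297.51$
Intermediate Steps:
$L = 7$ ($L = \left(-5\right) \left(-1\right) - -2 = 5 + 2 = 7$)
$\left(L + 3 \cdot 5 \left(-2\right)\right) p{\left(-3,8 \right)} - 101 = \left(7 + 3 \cdot 5 \left(-2\right)\right) \sqrt{\left(-3\right)^{2} + 8^{2}} - 101 = \left(7 + 3 \left(-10\right)\right) \sqrt{9 + 64} - 101 = \left(7 - 30\right) \sqrt{73} - 101 = - 23 \sqrt{73} - 101 = -101 - 23 \sqrt{73}$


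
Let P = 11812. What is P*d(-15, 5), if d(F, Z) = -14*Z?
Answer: -826840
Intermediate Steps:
P*d(-15, 5) = 11812*(-14*5) = 11812*(-70) = -826840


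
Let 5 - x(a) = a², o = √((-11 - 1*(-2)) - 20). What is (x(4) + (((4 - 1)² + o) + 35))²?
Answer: (33 + I*√29)² ≈ 1060.0 + 355.42*I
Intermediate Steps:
o = I*√29 (o = √((-11 + 2) - 20) = √(-9 - 20) = √(-29) = I*√29 ≈ 5.3852*I)
x(a) = 5 - a²
(x(4) + (((4 - 1)² + o) + 35))² = ((5 - 1*4²) + (((4 - 1)² + I*√29) + 35))² = ((5 - 1*16) + ((3² + I*√29) + 35))² = ((5 - 16) + ((9 + I*√29) + 35))² = (-11 + (44 + I*√29))² = (33 + I*√29)²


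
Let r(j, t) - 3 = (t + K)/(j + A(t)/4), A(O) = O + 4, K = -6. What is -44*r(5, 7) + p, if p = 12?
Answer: -3896/31 ≈ -125.68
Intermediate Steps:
A(O) = 4 + O
r(j, t) = 3 + (-6 + t)/(1 + j + t/4) (r(j, t) = 3 + (t - 6)/(j + (4 + t)/4) = 3 + (-6 + t)/(j + (4 + t)*(1/4)) = 3 + (-6 + t)/(j + (1 + t/4)) = 3 + (-6 + t)/(1 + j + t/4))
-44*r(5, 7) + p = -44*(-12 + 7*7 + 12*5)/(4 + 7 + 4*5) + 12 = -44*(-12 + 49 + 60)/(4 + 7 + 20) + 12 = -44*97/31 + 12 = -4268/31 + 12 = -3896/31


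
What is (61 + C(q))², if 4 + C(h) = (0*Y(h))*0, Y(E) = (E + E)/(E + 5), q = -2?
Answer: 3249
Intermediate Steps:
Y(E) = 2*E/(5 + E) (Y(E) = (2*E)/(5 + E) = 2*E/(5 + E))
C(h) = -4 (C(h) = -4 + (0*(2*h/(5 + h)))*0 = -4 + 0*0 = -4 + 0 = -4)
(61 + C(q))² = (61 - 4)² = 57² = 3249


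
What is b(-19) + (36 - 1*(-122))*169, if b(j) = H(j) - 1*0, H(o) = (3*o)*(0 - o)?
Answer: 25619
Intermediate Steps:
H(o) = -3*o² (H(o) = (3*o)*(-o) = -3*o²)
b(j) = -3*j² (b(j) = -3*j² - 1*0 = -3*j² + 0 = -3*j²)
b(-19) + (36 - 1*(-122))*169 = -3*(-19)² + (36 - 1*(-122))*169 = -3*361 + (36 + 122)*169 = -1083 + 158*169 = -1083 + 26702 = 25619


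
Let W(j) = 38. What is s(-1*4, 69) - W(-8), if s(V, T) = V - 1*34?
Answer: -76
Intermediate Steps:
s(V, T) = -34 + V (s(V, T) = V - 34 = -34 + V)
s(-1*4, 69) - W(-8) = (-34 - 1*4) - 1*38 = (-34 - 4) - 38 = -38 - 38 = -76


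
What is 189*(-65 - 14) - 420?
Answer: -15351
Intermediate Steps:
189*(-65 - 14) - 420 = 189*(-79) - 420 = -14931 - 420 = -15351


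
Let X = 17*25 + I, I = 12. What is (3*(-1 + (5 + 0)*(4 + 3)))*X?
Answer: 44574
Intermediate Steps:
X = 437 (X = 17*25 + 12 = 425 + 12 = 437)
(3*(-1 + (5 + 0)*(4 + 3)))*X = (3*(-1 + (5 + 0)*(4 + 3)))*437 = (3*(-1 + 5*7))*437 = (3*(-1 + 35))*437 = (3*34)*437 = 102*437 = 44574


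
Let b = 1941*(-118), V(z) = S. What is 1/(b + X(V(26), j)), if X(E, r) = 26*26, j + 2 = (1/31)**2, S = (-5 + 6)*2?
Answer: -1/228362 ≈ -4.3790e-6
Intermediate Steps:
S = 2 (S = 1*2 = 2)
V(z) = 2
b = -229038
j = -1921/961 (j = -2 + (1/31)**2 = -2 + 1/961 = -1921/961 ≈ -1.9990)
X(E, r) = 676
1/(b + X(V(26), j)) = 1/(-229038 + 676) = 1/(-228362) = -1/228362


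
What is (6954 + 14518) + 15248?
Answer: 36720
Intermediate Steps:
(6954 + 14518) + 15248 = 21472 + 15248 = 36720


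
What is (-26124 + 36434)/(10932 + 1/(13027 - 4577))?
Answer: 87119500/92375401 ≈ 0.94310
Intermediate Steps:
(-26124 + 36434)/(10932 + 1/(13027 - 4577)) = 10310/(10932 + 1/8450) = 10310/(92375401/8450) = 10310*(8450/92375401) = 87119500/92375401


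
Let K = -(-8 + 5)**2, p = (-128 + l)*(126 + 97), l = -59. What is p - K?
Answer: -41692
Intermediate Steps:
p = -41701 (p = (-128 - 59)*(126 + 97) = -187*223 = -41701)
K = -9 (K = -1*(-3)**2 = -1*9 = -9)
p - K = -41701 - 1*(-9) = -41701 + 9 = -41692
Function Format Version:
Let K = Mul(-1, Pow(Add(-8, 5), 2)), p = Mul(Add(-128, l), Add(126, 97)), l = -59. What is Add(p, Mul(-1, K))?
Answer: -41692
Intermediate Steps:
p = -41701 (p = Mul(Add(-128, -59), Add(126, 97)) = Mul(-187, 223) = -41701)
K = -9 (K = Mul(-1, Pow(-3, 2)) = Mul(-1, 9) = -9)
Add(p, Mul(-1, K)) = Add(-41701, Mul(-1, -9)) = Add(-41701, 9) = -41692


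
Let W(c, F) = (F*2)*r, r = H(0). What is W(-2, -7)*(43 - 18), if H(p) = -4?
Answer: 1400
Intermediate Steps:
r = -4
W(c, F) = -8*F (W(c, F) = (F*2)*(-4) = (2*F)*(-4) = -8*F)
W(-2, -7)*(43 - 18) = (-8*(-7))*(43 - 18) = 56*25 = 1400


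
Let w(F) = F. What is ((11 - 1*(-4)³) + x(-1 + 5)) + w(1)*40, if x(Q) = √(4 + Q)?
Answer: 115 + 2*√2 ≈ 117.83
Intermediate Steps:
((11 - 1*(-4)³) + x(-1 + 5)) + w(1)*40 = ((11 - 1*(-4)³) + √(4 + (-1 + 5))) + 1*40 = ((11 - 1*(-64)) + √(4 + 4)) + 40 = ((11 + 64) + √8) + 40 = (75 + 2*√2) + 40 = 115 + 2*√2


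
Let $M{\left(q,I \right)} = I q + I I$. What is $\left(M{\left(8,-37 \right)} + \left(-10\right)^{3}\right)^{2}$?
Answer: $5329$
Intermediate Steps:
$M{\left(q,I \right)} = I^{2} + I q$ ($M{\left(q,I \right)} = I q + I^{2} = I^{2} + I q$)
$\left(M{\left(8,-37 \right)} + \left(-10\right)^{3}\right)^{2} = \left(- 37 \left(-37 + 8\right) + \left(-10\right)^{3}\right)^{2} = \left(\left(-37\right) \left(-29\right) - 1000\right)^{2} = \left(1073 - 1000\right)^{2} = 73^{2} = 5329$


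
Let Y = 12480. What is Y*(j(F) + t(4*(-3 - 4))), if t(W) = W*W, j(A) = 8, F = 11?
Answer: 9884160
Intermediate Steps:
t(W) = W²
Y*(j(F) + t(4*(-3 - 4))) = 12480*(8 + (4*(-3 - 4))²) = 12480*(8 + (4*(-7))²) = 12480*(8 + (-28)²) = 12480*(8 + 784) = 12480*792 = 9884160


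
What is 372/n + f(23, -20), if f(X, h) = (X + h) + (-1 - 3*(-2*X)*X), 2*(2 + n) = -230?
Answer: 123740/39 ≈ 3172.8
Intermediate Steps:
n = -117 (n = -2 + (½)*(-230) = -2 - 115 = -117)
f(X, h) = -1 + X + h + 6*X² (f(X, h) = (X + h) + (-1 - (-6)*X²) = (X + h) + (-1 + 6*X²) = -1 + X + h + 6*X²)
372/n + f(23, -20) = 372/(-117) + (-1 + 23 - 20 + 6*23²) = 372*(-1/117) + (-1 + 23 - 20 + 6*529) = -124/39 + (-1 + 23 - 20 + 3174) = -124/39 + 3176 = 123740/39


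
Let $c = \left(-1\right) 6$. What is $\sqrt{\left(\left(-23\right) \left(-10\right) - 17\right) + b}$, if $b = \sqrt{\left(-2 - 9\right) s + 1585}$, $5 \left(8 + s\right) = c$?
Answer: $\frac{\sqrt{5325 + 5 \sqrt{42155}}}{5} \approx 15.939$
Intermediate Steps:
$c = -6$
$s = - \frac{46}{5}$ ($s = -8 + \frac{1}{5} \left(-6\right) = -8 - \frac{6}{5} = - \frac{46}{5} \approx -9.2$)
$b = \frac{\sqrt{42155}}{5}$ ($b = \sqrt{\left(-2 - 9\right) \left(- \frac{46}{5}\right) + 1585} = \sqrt{\left(-11\right) \left(- \frac{46}{5}\right) + 1585} = \sqrt{\frac{506}{5} + 1585} = \sqrt{\frac{8431}{5}} = \frac{\sqrt{42155}}{5} \approx 41.063$)
$\sqrt{\left(\left(-23\right) \left(-10\right) - 17\right) + b} = \sqrt{\left(\left(-23\right) \left(-10\right) - 17\right) + \frac{\sqrt{42155}}{5}} = \sqrt{\left(230 - 17\right) + \frac{\sqrt{42155}}{5}} = \sqrt{213 + \frac{\sqrt{42155}}{5}}$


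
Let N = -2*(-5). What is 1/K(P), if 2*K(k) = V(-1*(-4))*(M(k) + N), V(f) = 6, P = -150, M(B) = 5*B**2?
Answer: 1/337530 ≈ 2.9627e-6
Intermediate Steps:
N = 10
K(k) = 30 + 15*k**2 (K(k) = (6*(5*k**2 + 10))/2 = (6*(10 + 5*k**2))/2 = (60 + 30*k**2)/2 = 30 + 15*k**2)
1/K(P) = 1/(30 + 15*(-150)**2) = 1/(30 + 15*22500) = 1/(30 + 337500) = 1/337530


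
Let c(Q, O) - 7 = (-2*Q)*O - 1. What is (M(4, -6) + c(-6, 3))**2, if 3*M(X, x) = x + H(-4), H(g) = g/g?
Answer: 14641/9 ≈ 1626.8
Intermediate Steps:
H(g) = 1
M(X, x) = 1/3 + x/3 (M(X, x) = (x + 1)/3 = (1 + x)/3 = 1/3 + x/3)
c(Q, O) = 6 - 2*O*Q (c(Q, O) = 7 + ((-2*Q)*O - 1) = 7 + (-2*O*Q - 1) = 7 + (-1 - 2*O*Q) = 6 - 2*O*Q)
(M(4, -6) + c(-6, 3))**2 = ((1/3 + (1/3)*(-6)) + (6 - 2*3*(-6)))**2 = ((1/3 - 2) + (6 + 36))**2 = (-5/3 + 42)**2 = (121/3)**2 = 14641/9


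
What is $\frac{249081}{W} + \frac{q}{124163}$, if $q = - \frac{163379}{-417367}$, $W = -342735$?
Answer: $- \frac{4302568238457312}{5920351702605145} \approx -0.72674$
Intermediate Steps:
$q = \frac{163379}{417367}$ ($q = \left(-163379\right) \left(- \frac{1}{417367}\right) = \frac{163379}{417367} \approx 0.39145$)
$\frac{249081}{W} + \frac{q}{124163} = \frac{249081}{-342735} + \frac{163379}{417367 \cdot 124163} = 249081 \left(- \frac{1}{342735}\right) + \frac{163379}{417367} \cdot \frac{1}{124163} = - \frac{83027}{114245} + \frac{163379}{51821538821} = - \frac{4302568238457312}{5920351702605145}$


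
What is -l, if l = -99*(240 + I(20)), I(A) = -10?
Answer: 22770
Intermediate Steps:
l = -22770 (l = -99*(240 - 10) = -99*230 = -22770)
-l = -1*(-22770) = 22770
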